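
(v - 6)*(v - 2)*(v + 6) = v^3 - 2*v^2 - 36*v + 72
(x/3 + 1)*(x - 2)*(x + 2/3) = x^3/3 + 5*x^2/9 - 16*x/9 - 4/3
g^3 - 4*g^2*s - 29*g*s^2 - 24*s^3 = (g - 8*s)*(g + s)*(g + 3*s)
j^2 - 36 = (j - 6)*(j + 6)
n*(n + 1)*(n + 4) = n^3 + 5*n^2 + 4*n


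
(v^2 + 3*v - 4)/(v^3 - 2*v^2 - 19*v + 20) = 1/(v - 5)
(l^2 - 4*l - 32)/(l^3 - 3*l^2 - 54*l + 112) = (l + 4)/(l^2 + 5*l - 14)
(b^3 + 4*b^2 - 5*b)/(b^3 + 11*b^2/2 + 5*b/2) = 2*(b - 1)/(2*b + 1)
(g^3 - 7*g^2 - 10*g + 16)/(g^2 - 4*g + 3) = (g^2 - 6*g - 16)/(g - 3)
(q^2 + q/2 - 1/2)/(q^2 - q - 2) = (q - 1/2)/(q - 2)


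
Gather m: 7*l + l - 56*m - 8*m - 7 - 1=8*l - 64*m - 8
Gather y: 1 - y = 1 - y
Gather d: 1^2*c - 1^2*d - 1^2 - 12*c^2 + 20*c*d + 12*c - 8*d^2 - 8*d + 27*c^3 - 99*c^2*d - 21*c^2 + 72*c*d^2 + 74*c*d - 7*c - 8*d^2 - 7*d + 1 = 27*c^3 - 33*c^2 + 6*c + d^2*(72*c - 16) + d*(-99*c^2 + 94*c - 16)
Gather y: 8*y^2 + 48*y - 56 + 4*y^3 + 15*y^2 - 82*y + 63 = 4*y^3 + 23*y^2 - 34*y + 7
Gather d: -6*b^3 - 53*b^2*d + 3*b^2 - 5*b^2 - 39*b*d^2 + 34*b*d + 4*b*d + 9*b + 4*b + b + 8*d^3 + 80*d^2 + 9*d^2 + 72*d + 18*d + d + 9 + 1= -6*b^3 - 2*b^2 + 14*b + 8*d^3 + d^2*(89 - 39*b) + d*(-53*b^2 + 38*b + 91) + 10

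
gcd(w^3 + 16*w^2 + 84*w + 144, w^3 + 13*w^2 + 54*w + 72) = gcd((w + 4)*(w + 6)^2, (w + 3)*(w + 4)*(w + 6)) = w^2 + 10*w + 24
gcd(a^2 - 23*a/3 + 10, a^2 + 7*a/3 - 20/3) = a - 5/3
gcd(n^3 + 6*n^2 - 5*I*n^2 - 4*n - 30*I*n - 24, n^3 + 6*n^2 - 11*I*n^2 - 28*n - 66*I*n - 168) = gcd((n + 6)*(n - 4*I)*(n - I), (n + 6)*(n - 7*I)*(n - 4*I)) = n^2 + n*(6 - 4*I) - 24*I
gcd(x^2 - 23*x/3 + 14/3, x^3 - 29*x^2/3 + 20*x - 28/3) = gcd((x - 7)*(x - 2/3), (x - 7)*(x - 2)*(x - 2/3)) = x^2 - 23*x/3 + 14/3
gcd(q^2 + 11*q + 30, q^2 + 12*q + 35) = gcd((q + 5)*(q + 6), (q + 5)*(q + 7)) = q + 5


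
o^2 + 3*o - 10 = (o - 2)*(o + 5)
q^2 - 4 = (q - 2)*(q + 2)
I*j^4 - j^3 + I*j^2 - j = j*(j + I)^2*(I*j + 1)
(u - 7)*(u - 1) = u^2 - 8*u + 7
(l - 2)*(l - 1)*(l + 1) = l^3 - 2*l^2 - l + 2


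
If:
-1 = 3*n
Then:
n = -1/3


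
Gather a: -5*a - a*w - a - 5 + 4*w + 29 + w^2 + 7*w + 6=a*(-w - 6) + w^2 + 11*w + 30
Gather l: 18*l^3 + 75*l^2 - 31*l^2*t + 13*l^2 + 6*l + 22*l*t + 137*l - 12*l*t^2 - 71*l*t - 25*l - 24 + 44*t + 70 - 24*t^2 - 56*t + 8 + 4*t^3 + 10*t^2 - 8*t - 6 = 18*l^3 + l^2*(88 - 31*t) + l*(-12*t^2 - 49*t + 118) + 4*t^3 - 14*t^2 - 20*t + 48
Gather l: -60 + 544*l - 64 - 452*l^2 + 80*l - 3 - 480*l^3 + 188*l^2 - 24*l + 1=-480*l^3 - 264*l^2 + 600*l - 126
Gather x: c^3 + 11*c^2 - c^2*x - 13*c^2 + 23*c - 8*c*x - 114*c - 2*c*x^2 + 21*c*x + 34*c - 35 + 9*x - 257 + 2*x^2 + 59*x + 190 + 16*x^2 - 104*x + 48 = c^3 - 2*c^2 - 57*c + x^2*(18 - 2*c) + x*(-c^2 + 13*c - 36) - 54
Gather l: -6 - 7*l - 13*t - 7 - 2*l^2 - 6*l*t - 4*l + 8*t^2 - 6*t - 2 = -2*l^2 + l*(-6*t - 11) + 8*t^2 - 19*t - 15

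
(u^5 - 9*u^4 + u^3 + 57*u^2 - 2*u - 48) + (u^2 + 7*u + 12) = u^5 - 9*u^4 + u^3 + 58*u^2 + 5*u - 36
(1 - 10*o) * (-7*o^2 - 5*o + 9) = 70*o^3 + 43*o^2 - 95*o + 9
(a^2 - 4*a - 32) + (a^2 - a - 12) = 2*a^2 - 5*a - 44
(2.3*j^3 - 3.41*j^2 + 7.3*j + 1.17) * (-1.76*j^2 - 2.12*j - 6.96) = -4.048*j^5 + 1.1256*j^4 - 21.6268*j^3 + 6.1984*j^2 - 53.2884*j - 8.1432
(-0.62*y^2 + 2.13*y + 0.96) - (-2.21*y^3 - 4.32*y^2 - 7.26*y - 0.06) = 2.21*y^3 + 3.7*y^2 + 9.39*y + 1.02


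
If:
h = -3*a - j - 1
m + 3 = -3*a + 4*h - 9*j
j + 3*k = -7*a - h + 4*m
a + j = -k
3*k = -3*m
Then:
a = -1/2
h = 3/7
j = 1/14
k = 3/7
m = -3/7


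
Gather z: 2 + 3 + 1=6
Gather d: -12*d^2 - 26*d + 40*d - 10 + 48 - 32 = -12*d^2 + 14*d + 6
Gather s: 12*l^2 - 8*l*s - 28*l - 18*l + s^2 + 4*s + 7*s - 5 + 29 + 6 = 12*l^2 - 46*l + s^2 + s*(11 - 8*l) + 30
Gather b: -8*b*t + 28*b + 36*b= b*(64 - 8*t)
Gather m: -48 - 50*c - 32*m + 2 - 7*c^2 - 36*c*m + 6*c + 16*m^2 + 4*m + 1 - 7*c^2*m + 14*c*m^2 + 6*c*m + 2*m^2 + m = -7*c^2 - 44*c + m^2*(14*c + 18) + m*(-7*c^2 - 30*c - 27) - 45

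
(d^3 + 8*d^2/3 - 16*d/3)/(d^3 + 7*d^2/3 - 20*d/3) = (3*d - 4)/(3*d - 5)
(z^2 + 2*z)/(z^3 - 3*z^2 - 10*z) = 1/(z - 5)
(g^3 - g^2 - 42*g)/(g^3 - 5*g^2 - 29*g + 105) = g*(g + 6)/(g^2 + 2*g - 15)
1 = 1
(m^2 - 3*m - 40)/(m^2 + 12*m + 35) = (m - 8)/(m + 7)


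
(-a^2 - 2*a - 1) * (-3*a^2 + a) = 3*a^4 + 5*a^3 + a^2 - a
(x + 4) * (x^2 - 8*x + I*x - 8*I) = x^3 - 4*x^2 + I*x^2 - 32*x - 4*I*x - 32*I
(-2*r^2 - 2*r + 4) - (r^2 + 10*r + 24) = -3*r^2 - 12*r - 20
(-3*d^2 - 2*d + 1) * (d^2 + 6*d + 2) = -3*d^4 - 20*d^3 - 17*d^2 + 2*d + 2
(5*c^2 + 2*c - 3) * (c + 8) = 5*c^3 + 42*c^2 + 13*c - 24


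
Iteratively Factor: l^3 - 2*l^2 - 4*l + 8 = (l + 2)*(l^2 - 4*l + 4) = (l - 2)*(l + 2)*(l - 2)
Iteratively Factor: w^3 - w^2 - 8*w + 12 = (w - 2)*(w^2 + w - 6) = (w - 2)*(w + 3)*(w - 2)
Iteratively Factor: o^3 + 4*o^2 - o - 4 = (o - 1)*(o^2 + 5*o + 4) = (o - 1)*(o + 4)*(o + 1)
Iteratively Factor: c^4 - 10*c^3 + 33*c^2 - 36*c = (c - 3)*(c^3 - 7*c^2 + 12*c) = (c - 3)^2*(c^2 - 4*c) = (c - 4)*(c - 3)^2*(c)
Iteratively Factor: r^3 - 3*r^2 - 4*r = (r + 1)*(r^2 - 4*r) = r*(r + 1)*(r - 4)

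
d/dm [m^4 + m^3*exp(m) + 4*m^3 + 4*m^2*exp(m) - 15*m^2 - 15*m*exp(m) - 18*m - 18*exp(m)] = m^3*exp(m) + 4*m^3 + 7*m^2*exp(m) + 12*m^2 - 7*m*exp(m) - 30*m - 33*exp(m) - 18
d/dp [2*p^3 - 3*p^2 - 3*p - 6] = 6*p^2 - 6*p - 3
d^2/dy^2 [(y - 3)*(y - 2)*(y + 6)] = 6*y + 2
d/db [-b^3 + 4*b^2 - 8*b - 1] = -3*b^2 + 8*b - 8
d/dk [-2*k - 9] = -2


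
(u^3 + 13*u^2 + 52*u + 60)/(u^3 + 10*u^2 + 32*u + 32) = (u^2 + 11*u + 30)/(u^2 + 8*u + 16)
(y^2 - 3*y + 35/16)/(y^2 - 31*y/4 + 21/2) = (y - 5/4)/(y - 6)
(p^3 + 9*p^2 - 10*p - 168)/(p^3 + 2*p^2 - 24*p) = (p + 7)/p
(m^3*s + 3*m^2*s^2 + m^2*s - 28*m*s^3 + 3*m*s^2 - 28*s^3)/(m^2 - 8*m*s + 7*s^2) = s*(m^3 + 3*m^2*s + m^2 - 28*m*s^2 + 3*m*s - 28*s^2)/(m^2 - 8*m*s + 7*s^2)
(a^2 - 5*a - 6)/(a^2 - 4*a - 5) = (a - 6)/(a - 5)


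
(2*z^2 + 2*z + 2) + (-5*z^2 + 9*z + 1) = -3*z^2 + 11*z + 3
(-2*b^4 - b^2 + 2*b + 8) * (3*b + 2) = -6*b^5 - 4*b^4 - 3*b^3 + 4*b^2 + 28*b + 16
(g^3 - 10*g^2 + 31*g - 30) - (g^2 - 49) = g^3 - 11*g^2 + 31*g + 19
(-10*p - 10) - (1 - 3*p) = -7*p - 11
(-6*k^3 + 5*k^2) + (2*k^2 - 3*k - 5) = -6*k^3 + 7*k^2 - 3*k - 5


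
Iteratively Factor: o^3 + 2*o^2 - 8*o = (o - 2)*(o^2 + 4*o) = (o - 2)*(o + 4)*(o)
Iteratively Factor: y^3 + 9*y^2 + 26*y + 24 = (y + 3)*(y^2 + 6*y + 8) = (y + 2)*(y + 3)*(y + 4)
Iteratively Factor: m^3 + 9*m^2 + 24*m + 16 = (m + 1)*(m^2 + 8*m + 16) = (m + 1)*(m + 4)*(m + 4)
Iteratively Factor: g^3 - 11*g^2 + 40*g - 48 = (g - 4)*(g^2 - 7*g + 12) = (g - 4)*(g - 3)*(g - 4)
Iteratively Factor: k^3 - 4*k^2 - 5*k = (k - 5)*(k^2 + k) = k*(k - 5)*(k + 1)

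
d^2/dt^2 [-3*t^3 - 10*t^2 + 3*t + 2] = -18*t - 20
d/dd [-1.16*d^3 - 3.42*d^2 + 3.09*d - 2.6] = -3.48*d^2 - 6.84*d + 3.09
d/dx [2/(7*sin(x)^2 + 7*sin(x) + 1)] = -14*(2*sin(x) + 1)*cos(x)/(7*sin(x)^2 + 7*sin(x) + 1)^2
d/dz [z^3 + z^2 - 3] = z*(3*z + 2)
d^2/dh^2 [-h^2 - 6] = -2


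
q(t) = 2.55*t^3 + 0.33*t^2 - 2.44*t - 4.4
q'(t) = 7.65*t^2 + 0.66*t - 2.44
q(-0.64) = -3.37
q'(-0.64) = 0.27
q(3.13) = 69.39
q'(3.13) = 74.57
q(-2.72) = -46.64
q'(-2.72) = 52.36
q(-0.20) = -3.92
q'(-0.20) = -2.27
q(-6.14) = -567.24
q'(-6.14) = 281.91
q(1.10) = -3.29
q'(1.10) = 7.54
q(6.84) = 810.38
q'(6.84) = 359.98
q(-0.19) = -3.94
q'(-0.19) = -2.29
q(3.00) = 60.10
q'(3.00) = 68.39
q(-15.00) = -8499.80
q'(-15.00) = 1708.91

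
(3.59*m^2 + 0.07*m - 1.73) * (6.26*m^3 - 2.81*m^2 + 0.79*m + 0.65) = 22.4734*m^5 - 9.6497*m^4 - 8.1904*m^3 + 7.2501*m^2 - 1.3212*m - 1.1245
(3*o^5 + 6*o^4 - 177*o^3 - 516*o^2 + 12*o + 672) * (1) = 3*o^5 + 6*o^4 - 177*o^3 - 516*o^2 + 12*o + 672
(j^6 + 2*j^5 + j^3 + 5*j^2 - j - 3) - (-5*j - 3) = j^6 + 2*j^5 + j^3 + 5*j^2 + 4*j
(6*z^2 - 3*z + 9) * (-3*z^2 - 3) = -18*z^4 + 9*z^3 - 45*z^2 + 9*z - 27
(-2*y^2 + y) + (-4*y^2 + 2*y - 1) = -6*y^2 + 3*y - 1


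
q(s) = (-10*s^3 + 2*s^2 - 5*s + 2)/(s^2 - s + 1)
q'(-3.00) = -9.44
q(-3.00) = 23.46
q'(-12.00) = -9.97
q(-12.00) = 112.29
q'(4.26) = -10.11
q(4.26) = -50.79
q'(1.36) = -16.60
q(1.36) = -17.63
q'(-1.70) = -8.41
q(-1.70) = 11.70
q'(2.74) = -10.76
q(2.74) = -35.09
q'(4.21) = -10.11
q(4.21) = -50.28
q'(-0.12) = -2.66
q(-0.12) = 2.33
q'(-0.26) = -2.96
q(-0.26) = 2.72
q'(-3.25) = -9.53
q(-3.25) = 25.83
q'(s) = (1 - 2*s)*(-10*s^3 + 2*s^2 - 5*s + 2)/(s^2 - s + 1)^2 + (-30*s^2 + 4*s - 5)/(s^2 - s + 1)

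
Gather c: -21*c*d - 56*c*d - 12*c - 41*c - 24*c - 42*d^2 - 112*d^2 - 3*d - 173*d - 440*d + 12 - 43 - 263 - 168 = c*(-77*d - 77) - 154*d^2 - 616*d - 462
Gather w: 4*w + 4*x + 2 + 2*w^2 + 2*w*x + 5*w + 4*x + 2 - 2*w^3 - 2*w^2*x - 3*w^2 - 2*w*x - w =-2*w^3 + w^2*(-2*x - 1) + 8*w + 8*x + 4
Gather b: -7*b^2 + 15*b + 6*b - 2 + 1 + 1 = -7*b^2 + 21*b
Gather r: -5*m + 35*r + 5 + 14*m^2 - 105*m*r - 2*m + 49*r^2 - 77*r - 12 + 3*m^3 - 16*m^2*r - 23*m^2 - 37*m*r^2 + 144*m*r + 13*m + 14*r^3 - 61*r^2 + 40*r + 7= 3*m^3 - 9*m^2 + 6*m + 14*r^3 + r^2*(-37*m - 12) + r*(-16*m^2 + 39*m - 2)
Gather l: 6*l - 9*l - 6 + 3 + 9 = 6 - 3*l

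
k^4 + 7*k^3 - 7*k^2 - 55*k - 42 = (k - 3)*(k + 1)*(k + 2)*(k + 7)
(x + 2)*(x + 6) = x^2 + 8*x + 12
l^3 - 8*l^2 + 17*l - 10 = (l - 5)*(l - 2)*(l - 1)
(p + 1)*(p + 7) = p^2 + 8*p + 7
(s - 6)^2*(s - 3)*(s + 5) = s^4 - 10*s^3 - 3*s^2 + 252*s - 540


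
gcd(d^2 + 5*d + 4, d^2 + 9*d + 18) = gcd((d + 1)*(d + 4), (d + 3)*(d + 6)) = 1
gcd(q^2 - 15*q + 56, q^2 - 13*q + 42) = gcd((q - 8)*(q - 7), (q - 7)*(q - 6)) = q - 7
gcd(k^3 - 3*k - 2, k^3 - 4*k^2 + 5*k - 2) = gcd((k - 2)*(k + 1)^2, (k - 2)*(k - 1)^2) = k - 2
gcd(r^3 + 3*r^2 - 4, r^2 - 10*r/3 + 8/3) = 1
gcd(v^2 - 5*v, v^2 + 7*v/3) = v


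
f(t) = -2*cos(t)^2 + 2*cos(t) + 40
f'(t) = 4*sin(t)*cos(t) - 2*sin(t)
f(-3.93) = 37.60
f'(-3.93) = -3.42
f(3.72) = 36.92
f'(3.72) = 2.92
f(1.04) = 40.50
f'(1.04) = 0.02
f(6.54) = 40.06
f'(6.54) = 0.47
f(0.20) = 40.04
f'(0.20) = 0.38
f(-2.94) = 36.12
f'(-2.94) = 1.19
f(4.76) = 40.09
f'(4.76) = 1.81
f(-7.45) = 40.48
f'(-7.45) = 0.39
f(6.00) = 40.08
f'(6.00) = -0.51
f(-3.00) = 36.06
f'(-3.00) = 0.84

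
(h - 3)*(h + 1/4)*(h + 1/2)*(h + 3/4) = h^4 - 3*h^3/2 - 61*h^2/16 - 63*h/32 - 9/32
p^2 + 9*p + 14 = (p + 2)*(p + 7)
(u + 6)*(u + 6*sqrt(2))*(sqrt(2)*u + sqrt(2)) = sqrt(2)*u^3 + 7*sqrt(2)*u^2 + 12*u^2 + 6*sqrt(2)*u + 84*u + 72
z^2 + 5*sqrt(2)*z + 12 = (z + 2*sqrt(2))*(z + 3*sqrt(2))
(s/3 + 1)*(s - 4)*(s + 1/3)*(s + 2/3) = s^4/3 - 115*s^2/27 - 110*s/27 - 8/9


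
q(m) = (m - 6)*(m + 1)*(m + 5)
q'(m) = (m - 6)*(m + 1) + (m - 6)*(m + 5) + (m + 1)*(m + 5)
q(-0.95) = -1.41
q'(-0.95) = -28.29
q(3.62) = -94.78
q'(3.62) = 8.31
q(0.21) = -36.50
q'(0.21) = -30.87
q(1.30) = -68.10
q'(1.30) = -25.93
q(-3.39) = 36.13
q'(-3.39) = 3.48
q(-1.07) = 1.94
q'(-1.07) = -27.57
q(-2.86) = 35.27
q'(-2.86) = -6.46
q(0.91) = -57.46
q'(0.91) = -28.52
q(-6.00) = -60.00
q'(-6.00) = 77.00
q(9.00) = 420.00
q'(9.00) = 212.00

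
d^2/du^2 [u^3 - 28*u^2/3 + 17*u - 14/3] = 6*u - 56/3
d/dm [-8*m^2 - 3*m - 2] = -16*m - 3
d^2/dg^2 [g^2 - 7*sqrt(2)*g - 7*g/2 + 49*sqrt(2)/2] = 2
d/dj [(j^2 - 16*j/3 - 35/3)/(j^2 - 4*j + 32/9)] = 6*(18*j^2 + 411*j - 886)/(81*j^4 - 648*j^3 + 1872*j^2 - 2304*j + 1024)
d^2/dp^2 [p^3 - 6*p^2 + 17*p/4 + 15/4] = 6*p - 12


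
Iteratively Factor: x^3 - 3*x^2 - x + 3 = (x - 3)*(x^2 - 1) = (x - 3)*(x - 1)*(x + 1)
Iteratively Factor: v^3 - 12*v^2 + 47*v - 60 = (v - 4)*(v^2 - 8*v + 15) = (v - 5)*(v - 4)*(v - 3)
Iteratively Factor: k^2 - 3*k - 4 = (k - 4)*(k + 1)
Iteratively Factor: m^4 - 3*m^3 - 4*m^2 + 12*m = (m - 2)*(m^3 - m^2 - 6*m) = m*(m - 2)*(m^2 - m - 6) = m*(m - 2)*(m + 2)*(m - 3)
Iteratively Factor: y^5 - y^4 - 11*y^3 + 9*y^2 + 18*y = (y + 1)*(y^4 - 2*y^3 - 9*y^2 + 18*y) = (y - 2)*(y + 1)*(y^3 - 9*y) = y*(y - 2)*(y + 1)*(y^2 - 9) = y*(y - 2)*(y + 1)*(y + 3)*(y - 3)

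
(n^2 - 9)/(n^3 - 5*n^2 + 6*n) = (n + 3)/(n*(n - 2))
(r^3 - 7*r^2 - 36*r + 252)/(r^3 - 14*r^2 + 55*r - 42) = (r + 6)/(r - 1)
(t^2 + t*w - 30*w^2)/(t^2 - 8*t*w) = (t^2 + t*w - 30*w^2)/(t*(t - 8*w))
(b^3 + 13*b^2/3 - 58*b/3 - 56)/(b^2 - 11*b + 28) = (b^2 + 25*b/3 + 14)/(b - 7)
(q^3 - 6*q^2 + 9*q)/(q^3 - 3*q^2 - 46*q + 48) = q*(q^2 - 6*q + 9)/(q^3 - 3*q^2 - 46*q + 48)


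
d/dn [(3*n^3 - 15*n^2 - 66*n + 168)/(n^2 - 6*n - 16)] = 3*(n^4 - 12*n^3 + 4*n^2 + 48*n + 688)/(n^4 - 12*n^3 + 4*n^2 + 192*n + 256)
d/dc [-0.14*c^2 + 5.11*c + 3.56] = 5.11 - 0.28*c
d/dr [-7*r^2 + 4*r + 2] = 4 - 14*r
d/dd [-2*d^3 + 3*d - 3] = 3 - 6*d^2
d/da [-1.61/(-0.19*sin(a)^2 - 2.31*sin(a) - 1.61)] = -(0.6118*sin(a) + 3.7191)*cos(a)/(0.19*sin(a)^2 + 2.31*sin(a) + 1.61)^2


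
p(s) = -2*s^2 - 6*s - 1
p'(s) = -4*s - 6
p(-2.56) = 1.25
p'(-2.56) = 4.24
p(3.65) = -49.54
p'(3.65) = -20.60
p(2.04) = -21.56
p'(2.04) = -14.16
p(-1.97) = 3.06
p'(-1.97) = 1.88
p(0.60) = -5.32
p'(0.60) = -8.40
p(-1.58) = 3.49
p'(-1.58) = 0.32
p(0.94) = -8.41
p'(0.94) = -9.76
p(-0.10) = -0.42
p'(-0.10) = -5.60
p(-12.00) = -217.00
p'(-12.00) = 42.00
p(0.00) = -1.00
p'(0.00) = -6.00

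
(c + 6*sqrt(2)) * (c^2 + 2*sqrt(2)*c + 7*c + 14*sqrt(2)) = c^3 + 7*c^2 + 8*sqrt(2)*c^2 + 24*c + 56*sqrt(2)*c + 168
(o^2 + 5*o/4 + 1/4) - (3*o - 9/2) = o^2 - 7*o/4 + 19/4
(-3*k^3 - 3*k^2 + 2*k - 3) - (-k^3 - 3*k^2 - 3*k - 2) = -2*k^3 + 5*k - 1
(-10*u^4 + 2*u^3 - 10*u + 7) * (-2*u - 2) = 20*u^5 + 16*u^4 - 4*u^3 + 20*u^2 + 6*u - 14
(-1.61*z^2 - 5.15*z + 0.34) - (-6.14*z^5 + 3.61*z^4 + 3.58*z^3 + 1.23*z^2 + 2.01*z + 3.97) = 6.14*z^5 - 3.61*z^4 - 3.58*z^3 - 2.84*z^2 - 7.16*z - 3.63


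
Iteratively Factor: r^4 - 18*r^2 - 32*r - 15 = (r - 5)*(r^3 + 5*r^2 + 7*r + 3) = (r - 5)*(r + 3)*(r^2 + 2*r + 1) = (r - 5)*(r + 1)*(r + 3)*(r + 1)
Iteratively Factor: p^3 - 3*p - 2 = (p + 1)*(p^2 - p - 2) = (p + 1)^2*(p - 2)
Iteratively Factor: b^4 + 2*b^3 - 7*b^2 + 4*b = (b)*(b^3 + 2*b^2 - 7*b + 4) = b*(b + 4)*(b^2 - 2*b + 1) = b*(b - 1)*(b + 4)*(b - 1)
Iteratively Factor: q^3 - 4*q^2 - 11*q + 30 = (q - 2)*(q^2 - 2*q - 15) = (q - 5)*(q - 2)*(q + 3)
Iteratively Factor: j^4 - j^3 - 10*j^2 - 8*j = (j)*(j^3 - j^2 - 10*j - 8) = j*(j - 4)*(j^2 + 3*j + 2) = j*(j - 4)*(j + 2)*(j + 1)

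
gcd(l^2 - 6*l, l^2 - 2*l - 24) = l - 6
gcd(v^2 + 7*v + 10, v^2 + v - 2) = v + 2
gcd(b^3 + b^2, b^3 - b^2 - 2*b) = b^2 + b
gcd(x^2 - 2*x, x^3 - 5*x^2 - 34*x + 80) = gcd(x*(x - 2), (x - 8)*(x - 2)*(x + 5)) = x - 2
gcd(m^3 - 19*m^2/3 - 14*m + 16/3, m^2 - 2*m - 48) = m - 8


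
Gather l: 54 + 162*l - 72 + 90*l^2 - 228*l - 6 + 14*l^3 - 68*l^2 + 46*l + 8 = 14*l^3 + 22*l^2 - 20*l - 16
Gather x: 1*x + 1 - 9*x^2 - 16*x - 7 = -9*x^2 - 15*x - 6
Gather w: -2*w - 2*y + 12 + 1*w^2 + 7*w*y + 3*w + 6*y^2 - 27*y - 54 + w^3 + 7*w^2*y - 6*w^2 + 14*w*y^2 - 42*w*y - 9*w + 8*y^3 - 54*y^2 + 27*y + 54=w^3 + w^2*(7*y - 5) + w*(14*y^2 - 35*y - 8) + 8*y^3 - 48*y^2 - 2*y + 12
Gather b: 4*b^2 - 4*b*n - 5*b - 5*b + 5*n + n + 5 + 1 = 4*b^2 + b*(-4*n - 10) + 6*n + 6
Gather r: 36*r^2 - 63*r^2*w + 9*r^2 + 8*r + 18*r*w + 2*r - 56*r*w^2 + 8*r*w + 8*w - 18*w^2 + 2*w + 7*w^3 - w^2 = r^2*(45 - 63*w) + r*(-56*w^2 + 26*w + 10) + 7*w^3 - 19*w^2 + 10*w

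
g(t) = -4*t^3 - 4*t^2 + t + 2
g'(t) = -12*t^2 - 8*t + 1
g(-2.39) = 31.37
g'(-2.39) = -48.43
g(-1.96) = 14.79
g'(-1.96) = -29.42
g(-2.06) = 17.93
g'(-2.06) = -33.44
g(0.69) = -0.53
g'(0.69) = -10.23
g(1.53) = -20.16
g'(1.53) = -39.33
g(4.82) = -534.03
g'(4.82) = -316.35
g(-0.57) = 0.87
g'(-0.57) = 1.66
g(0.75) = -1.19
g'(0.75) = -11.75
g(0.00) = 2.00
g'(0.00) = 1.00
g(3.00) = -139.00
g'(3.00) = -131.00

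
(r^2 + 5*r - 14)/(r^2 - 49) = (r - 2)/(r - 7)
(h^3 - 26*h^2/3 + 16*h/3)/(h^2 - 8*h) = h - 2/3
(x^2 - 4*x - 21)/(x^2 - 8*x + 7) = (x + 3)/(x - 1)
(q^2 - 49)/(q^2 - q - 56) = (q - 7)/(q - 8)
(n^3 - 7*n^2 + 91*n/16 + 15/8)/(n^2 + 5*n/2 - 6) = (16*n^3 - 112*n^2 + 91*n + 30)/(8*(2*n^2 + 5*n - 12))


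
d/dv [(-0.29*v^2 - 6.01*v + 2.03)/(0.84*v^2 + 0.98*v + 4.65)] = (4.7642*v^2 - 6.1074*v - 29.9359)/(0.7056*v^4 + 1.6464*v^3 + 8.7724*v^2 + 9.114*v + 21.6225)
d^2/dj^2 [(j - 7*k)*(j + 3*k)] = 2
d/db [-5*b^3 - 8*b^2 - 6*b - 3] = -15*b^2 - 16*b - 6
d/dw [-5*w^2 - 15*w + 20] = -10*w - 15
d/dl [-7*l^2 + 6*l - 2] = 6 - 14*l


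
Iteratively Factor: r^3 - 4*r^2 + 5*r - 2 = (r - 1)*(r^2 - 3*r + 2) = (r - 1)^2*(r - 2)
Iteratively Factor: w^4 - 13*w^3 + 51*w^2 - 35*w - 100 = (w + 1)*(w^3 - 14*w^2 + 65*w - 100) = (w - 5)*(w + 1)*(w^2 - 9*w + 20) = (w - 5)*(w - 4)*(w + 1)*(w - 5)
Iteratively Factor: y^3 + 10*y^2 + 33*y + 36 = (y + 3)*(y^2 + 7*y + 12) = (y + 3)^2*(y + 4)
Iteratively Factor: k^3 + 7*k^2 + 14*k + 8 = (k + 4)*(k^2 + 3*k + 2) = (k + 2)*(k + 4)*(k + 1)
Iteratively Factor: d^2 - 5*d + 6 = (d - 3)*(d - 2)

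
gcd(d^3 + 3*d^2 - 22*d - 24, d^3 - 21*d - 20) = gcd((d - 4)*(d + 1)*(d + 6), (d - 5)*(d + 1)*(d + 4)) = d + 1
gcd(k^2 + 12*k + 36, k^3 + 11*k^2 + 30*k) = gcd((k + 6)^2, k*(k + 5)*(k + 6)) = k + 6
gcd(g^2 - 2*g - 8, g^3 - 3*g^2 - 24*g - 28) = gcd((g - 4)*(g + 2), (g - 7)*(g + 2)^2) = g + 2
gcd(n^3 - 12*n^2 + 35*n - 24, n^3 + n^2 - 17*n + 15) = n^2 - 4*n + 3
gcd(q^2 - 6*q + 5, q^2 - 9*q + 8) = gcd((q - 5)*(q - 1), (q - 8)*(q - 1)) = q - 1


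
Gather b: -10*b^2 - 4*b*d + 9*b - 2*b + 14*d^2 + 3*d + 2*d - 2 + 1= -10*b^2 + b*(7 - 4*d) + 14*d^2 + 5*d - 1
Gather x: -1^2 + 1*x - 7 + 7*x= 8*x - 8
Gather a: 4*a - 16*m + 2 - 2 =4*a - 16*m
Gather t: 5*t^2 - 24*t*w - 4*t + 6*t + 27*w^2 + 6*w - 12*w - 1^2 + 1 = 5*t^2 + t*(2 - 24*w) + 27*w^2 - 6*w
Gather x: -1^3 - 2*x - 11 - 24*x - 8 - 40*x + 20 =-66*x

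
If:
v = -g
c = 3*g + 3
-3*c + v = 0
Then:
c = 3/10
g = -9/10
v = 9/10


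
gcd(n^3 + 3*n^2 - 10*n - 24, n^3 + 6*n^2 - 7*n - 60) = n^2 + n - 12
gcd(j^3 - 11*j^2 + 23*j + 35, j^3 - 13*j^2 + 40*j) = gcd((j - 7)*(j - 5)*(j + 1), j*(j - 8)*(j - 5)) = j - 5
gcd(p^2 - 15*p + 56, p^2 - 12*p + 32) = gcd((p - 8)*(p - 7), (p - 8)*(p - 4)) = p - 8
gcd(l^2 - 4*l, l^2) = l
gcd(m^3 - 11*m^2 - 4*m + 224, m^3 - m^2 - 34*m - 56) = m^2 - 3*m - 28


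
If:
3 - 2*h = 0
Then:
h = 3/2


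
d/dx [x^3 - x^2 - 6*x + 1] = 3*x^2 - 2*x - 6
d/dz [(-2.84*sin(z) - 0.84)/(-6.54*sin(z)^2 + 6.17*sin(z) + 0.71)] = (-18.5736*sin(z)^2 - 10.9872*sin(z) + 3.1664)*cos(z)/(42.7716*sin(z)^4 - 80.7036*sin(z)^3 + 28.7821*sin(z)^2 + 8.7614*sin(z) + 0.5041)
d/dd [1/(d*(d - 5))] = (5 - 2*d)/(d^2*(d^2 - 10*d + 25))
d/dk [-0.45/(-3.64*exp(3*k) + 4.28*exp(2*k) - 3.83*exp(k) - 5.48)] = (-4.914*exp(2*k) + 3.852*exp(k) - 1.7235)*exp(k)/(3.64*exp(3*k) - 4.28*exp(2*k) + 3.83*exp(k) + 5.48)^2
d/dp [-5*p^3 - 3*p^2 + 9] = 3*p*(-5*p - 2)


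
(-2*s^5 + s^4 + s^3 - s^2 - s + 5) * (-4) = 8*s^5 - 4*s^4 - 4*s^3 + 4*s^2 + 4*s - 20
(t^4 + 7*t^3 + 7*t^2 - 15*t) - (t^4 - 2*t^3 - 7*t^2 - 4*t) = 9*t^3 + 14*t^2 - 11*t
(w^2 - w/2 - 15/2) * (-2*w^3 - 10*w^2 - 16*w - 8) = -2*w^5 - 9*w^4 + 4*w^3 + 75*w^2 + 124*w + 60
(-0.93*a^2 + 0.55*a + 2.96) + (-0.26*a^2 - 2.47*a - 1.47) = -1.19*a^2 - 1.92*a + 1.49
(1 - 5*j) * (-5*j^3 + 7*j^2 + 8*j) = 25*j^4 - 40*j^3 - 33*j^2 + 8*j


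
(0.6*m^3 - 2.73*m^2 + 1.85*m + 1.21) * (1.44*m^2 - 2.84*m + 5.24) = 0.864*m^5 - 5.6352*m^4 + 13.5612*m^3 - 17.8168*m^2 + 6.2576*m + 6.3404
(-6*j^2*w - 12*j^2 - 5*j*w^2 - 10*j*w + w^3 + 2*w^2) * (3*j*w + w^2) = -18*j^3*w^2 - 36*j^3*w - 21*j^2*w^3 - 42*j^2*w^2 - 2*j*w^4 - 4*j*w^3 + w^5 + 2*w^4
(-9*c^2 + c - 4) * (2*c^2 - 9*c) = -18*c^4 + 83*c^3 - 17*c^2 + 36*c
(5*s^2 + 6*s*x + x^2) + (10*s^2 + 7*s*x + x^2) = 15*s^2 + 13*s*x + 2*x^2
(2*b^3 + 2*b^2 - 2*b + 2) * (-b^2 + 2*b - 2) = -2*b^5 + 2*b^4 + 2*b^3 - 10*b^2 + 8*b - 4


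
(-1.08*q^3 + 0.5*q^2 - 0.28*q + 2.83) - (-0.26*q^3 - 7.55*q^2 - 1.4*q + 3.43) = -0.82*q^3 + 8.05*q^2 + 1.12*q - 0.6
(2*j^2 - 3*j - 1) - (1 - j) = 2*j^2 - 2*j - 2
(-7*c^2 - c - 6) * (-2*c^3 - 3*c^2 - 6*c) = 14*c^5 + 23*c^4 + 57*c^3 + 24*c^2 + 36*c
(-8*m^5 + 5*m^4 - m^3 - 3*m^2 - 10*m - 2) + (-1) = -8*m^5 + 5*m^4 - m^3 - 3*m^2 - 10*m - 3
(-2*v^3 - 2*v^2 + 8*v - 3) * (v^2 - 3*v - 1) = -2*v^5 + 4*v^4 + 16*v^3 - 25*v^2 + v + 3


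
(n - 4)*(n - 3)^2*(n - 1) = n^4 - 11*n^3 + 43*n^2 - 69*n + 36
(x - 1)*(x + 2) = x^2 + x - 2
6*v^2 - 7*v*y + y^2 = (-6*v + y)*(-v + y)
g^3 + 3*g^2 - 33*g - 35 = (g - 5)*(g + 1)*(g + 7)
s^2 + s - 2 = (s - 1)*(s + 2)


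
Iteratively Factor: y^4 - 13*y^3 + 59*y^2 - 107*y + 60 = (y - 5)*(y^3 - 8*y^2 + 19*y - 12) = (y - 5)*(y - 1)*(y^2 - 7*y + 12) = (y - 5)*(y - 3)*(y - 1)*(y - 4)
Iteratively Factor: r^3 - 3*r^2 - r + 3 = (r - 1)*(r^2 - 2*r - 3) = (r - 3)*(r - 1)*(r + 1)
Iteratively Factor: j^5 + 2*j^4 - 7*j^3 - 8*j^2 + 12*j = (j - 2)*(j^4 + 4*j^3 + j^2 - 6*j) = (j - 2)*(j + 3)*(j^3 + j^2 - 2*j) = (j - 2)*(j - 1)*(j + 3)*(j^2 + 2*j) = j*(j - 2)*(j - 1)*(j + 3)*(j + 2)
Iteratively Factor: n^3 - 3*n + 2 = (n - 1)*(n^2 + n - 2) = (n - 1)^2*(n + 2)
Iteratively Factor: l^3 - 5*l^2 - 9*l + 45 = (l + 3)*(l^2 - 8*l + 15) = (l - 3)*(l + 3)*(l - 5)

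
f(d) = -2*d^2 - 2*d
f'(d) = -4*d - 2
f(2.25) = -14.62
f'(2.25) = -11.00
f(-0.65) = 0.46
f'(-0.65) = 0.60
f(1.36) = -6.42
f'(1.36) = -7.44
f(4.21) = -43.87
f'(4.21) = -18.84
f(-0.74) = 0.38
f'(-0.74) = 0.96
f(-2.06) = -4.37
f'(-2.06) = 6.24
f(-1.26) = -0.66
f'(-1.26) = 3.04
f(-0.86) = 0.24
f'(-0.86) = 1.44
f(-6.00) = -60.00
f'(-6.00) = 22.00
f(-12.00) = -264.00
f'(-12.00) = 46.00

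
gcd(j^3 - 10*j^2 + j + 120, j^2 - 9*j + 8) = j - 8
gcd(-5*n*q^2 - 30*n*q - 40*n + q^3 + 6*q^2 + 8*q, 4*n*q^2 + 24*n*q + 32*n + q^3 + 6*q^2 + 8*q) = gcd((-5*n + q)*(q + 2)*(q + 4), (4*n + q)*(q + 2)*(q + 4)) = q^2 + 6*q + 8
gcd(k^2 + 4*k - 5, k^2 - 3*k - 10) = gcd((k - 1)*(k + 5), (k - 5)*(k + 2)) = 1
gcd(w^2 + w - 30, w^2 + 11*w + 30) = w + 6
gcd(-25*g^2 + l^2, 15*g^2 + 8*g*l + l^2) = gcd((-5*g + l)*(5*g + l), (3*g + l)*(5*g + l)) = 5*g + l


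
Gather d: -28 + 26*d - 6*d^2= -6*d^2 + 26*d - 28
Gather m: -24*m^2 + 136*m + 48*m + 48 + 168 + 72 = -24*m^2 + 184*m + 288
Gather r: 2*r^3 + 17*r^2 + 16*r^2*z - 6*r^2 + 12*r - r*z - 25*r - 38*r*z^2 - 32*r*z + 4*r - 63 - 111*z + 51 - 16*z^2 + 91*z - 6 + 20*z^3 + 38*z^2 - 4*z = 2*r^3 + r^2*(16*z + 11) + r*(-38*z^2 - 33*z - 9) + 20*z^3 + 22*z^2 - 24*z - 18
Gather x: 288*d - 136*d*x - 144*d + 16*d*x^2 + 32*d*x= 16*d*x^2 - 104*d*x + 144*d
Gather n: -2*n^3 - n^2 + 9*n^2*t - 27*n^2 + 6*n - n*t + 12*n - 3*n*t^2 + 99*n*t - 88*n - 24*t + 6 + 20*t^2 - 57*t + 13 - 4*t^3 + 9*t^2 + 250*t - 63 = -2*n^3 + n^2*(9*t - 28) + n*(-3*t^2 + 98*t - 70) - 4*t^3 + 29*t^2 + 169*t - 44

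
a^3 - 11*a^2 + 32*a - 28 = (a - 7)*(a - 2)^2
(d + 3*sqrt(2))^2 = d^2 + 6*sqrt(2)*d + 18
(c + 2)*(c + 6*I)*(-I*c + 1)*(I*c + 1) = c^4 + 2*c^3 + 6*I*c^3 + c^2 + 12*I*c^2 + 2*c + 6*I*c + 12*I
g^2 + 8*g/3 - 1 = (g - 1/3)*(g + 3)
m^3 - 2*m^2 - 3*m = m*(m - 3)*(m + 1)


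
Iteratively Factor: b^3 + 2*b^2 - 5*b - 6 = (b + 3)*(b^2 - b - 2) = (b - 2)*(b + 3)*(b + 1)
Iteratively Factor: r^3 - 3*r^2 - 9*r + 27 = (r - 3)*(r^2 - 9) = (r - 3)^2*(r + 3)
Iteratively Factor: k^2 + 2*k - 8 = (k - 2)*(k + 4)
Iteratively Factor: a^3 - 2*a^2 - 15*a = (a - 5)*(a^2 + 3*a) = a*(a - 5)*(a + 3)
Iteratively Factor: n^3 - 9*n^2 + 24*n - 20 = (n - 2)*(n^2 - 7*n + 10) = (n - 5)*(n - 2)*(n - 2)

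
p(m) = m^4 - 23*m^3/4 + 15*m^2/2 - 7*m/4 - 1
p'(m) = 4*m^3 - 69*m^2/4 + 15*m - 7/4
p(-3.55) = 515.80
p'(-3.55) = -451.35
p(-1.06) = 17.39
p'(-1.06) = -41.80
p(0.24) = -1.06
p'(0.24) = 0.91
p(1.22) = -0.20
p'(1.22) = -1.86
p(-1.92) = 84.30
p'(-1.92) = -122.45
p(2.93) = -12.67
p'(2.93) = -5.27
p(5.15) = 106.95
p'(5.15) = 164.35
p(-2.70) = 224.72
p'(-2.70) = -246.73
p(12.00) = 11858.00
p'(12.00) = 4606.25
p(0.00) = -1.00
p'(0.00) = -1.75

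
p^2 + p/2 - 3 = (p - 3/2)*(p + 2)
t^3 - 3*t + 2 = (t - 1)^2*(t + 2)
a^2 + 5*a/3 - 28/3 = (a - 7/3)*(a + 4)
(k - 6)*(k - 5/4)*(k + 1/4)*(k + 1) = k^4 - 6*k^3 - 21*k^2/16 + 121*k/16 + 15/8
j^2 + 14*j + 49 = (j + 7)^2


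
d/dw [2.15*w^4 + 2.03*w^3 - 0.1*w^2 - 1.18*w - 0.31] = 8.6*w^3 + 6.09*w^2 - 0.2*w - 1.18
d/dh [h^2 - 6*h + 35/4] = 2*h - 6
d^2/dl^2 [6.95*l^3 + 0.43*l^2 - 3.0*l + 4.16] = 41.7*l + 0.86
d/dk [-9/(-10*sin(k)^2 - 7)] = -90*sin(2*k)/(5*cos(2*k) - 12)^2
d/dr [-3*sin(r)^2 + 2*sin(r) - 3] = 2*(1 - 3*sin(r))*cos(r)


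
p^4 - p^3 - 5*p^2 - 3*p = p*(p - 3)*(p + 1)^2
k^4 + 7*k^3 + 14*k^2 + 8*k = k*(k + 1)*(k + 2)*(k + 4)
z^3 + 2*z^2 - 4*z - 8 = (z - 2)*(z + 2)^2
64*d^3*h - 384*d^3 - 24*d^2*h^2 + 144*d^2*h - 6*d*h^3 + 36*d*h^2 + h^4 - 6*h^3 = (-8*d + h)*(-2*d + h)*(4*d + h)*(h - 6)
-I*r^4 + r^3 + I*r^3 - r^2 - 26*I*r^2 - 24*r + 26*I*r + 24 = (r - 4*I)*(r - I)*(r + 6*I)*(-I*r + I)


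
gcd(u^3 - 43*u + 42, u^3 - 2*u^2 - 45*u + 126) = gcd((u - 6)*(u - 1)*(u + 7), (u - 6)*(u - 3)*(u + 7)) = u^2 + u - 42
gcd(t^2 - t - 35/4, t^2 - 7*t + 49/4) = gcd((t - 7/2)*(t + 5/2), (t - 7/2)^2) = t - 7/2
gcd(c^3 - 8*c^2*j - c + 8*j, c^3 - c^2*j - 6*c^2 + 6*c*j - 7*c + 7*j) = c + 1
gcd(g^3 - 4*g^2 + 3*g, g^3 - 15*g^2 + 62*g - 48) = g - 1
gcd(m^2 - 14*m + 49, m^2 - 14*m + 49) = m^2 - 14*m + 49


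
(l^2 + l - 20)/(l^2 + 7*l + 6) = (l^2 + l - 20)/(l^2 + 7*l + 6)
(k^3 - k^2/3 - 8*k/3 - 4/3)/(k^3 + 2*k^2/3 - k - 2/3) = (k - 2)/(k - 1)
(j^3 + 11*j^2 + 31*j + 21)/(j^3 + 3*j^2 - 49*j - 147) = (j + 1)/(j - 7)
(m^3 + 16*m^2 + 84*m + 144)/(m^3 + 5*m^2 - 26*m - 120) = (m + 6)/(m - 5)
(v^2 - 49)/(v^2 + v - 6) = (v^2 - 49)/(v^2 + v - 6)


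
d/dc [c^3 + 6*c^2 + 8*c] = 3*c^2 + 12*c + 8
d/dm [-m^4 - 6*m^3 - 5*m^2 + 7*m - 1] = -4*m^3 - 18*m^2 - 10*m + 7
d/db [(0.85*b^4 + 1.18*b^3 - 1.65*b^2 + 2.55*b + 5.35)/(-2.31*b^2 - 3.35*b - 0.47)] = (-3.927*b^5 - 11.2683*b^4 - 9.504*b^3 + 9.7542*b^2 + 26.268*b + 16.724)/(5.3361*b^4 + 15.477*b^3 + 13.3939*b^2 + 3.149*b + 0.2209)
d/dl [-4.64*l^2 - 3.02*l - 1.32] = -9.28*l - 3.02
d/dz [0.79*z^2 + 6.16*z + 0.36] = 1.58*z + 6.16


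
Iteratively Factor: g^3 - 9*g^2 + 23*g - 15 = (g - 1)*(g^2 - 8*g + 15) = (g - 3)*(g - 1)*(g - 5)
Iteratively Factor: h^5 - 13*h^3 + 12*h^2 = (h)*(h^4 - 13*h^2 + 12*h) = h*(h + 4)*(h^3 - 4*h^2 + 3*h) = h^2*(h + 4)*(h^2 - 4*h + 3) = h^2*(h - 1)*(h + 4)*(h - 3)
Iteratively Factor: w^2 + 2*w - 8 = (w + 4)*(w - 2)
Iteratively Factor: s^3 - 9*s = (s - 3)*(s^2 + 3*s) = (s - 3)*(s + 3)*(s)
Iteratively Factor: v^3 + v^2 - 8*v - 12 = (v + 2)*(v^2 - v - 6) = (v + 2)^2*(v - 3)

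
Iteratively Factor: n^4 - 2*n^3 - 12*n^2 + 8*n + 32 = (n + 2)*(n^3 - 4*n^2 - 4*n + 16) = (n - 2)*(n + 2)*(n^2 - 2*n - 8) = (n - 4)*(n - 2)*(n + 2)*(n + 2)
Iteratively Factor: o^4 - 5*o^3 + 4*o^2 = (o)*(o^3 - 5*o^2 + 4*o) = o^2*(o^2 - 5*o + 4) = o^2*(o - 4)*(o - 1)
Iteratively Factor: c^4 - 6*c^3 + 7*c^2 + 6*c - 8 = (c + 1)*(c^3 - 7*c^2 + 14*c - 8) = (c - 4)*(c + 1)*(c^2 - 3*c + 2) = (c - 4)*(c - 1)*(c + 1)*(c - 2)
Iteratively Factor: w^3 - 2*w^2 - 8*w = (w - 4)*(w^2 + 2*w) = w*(w - 4)*(w + 2)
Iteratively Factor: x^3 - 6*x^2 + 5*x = (x)*(x^2 - 6*x + 5) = x*(x - 5)*(x - 1)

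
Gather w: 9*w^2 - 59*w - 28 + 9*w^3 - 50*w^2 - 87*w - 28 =9*w^3 - 41*w^2 - 146*w - 56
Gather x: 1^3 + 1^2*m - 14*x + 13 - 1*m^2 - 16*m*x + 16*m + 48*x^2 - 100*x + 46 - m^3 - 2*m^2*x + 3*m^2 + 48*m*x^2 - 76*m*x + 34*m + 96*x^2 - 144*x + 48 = -m^3 + 2*m^2 + 51*m + x^2*(48*m + 144) + x*(-2*m^2 - 92*m - 258) + 108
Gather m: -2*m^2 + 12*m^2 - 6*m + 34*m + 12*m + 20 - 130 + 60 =10*m^2 + 40*m - 50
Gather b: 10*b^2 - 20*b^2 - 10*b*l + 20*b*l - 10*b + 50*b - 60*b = -10*b^2 + b*(10*l - 20)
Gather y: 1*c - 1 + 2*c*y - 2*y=c + y*(2*c - 2) - 1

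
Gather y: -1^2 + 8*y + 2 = 8*y + 1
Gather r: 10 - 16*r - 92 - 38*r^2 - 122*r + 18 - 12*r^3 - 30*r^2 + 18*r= -12*r^3 - 68*r^2 - 120*r - 64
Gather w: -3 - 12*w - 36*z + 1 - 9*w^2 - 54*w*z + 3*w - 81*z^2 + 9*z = -9*w^2 + w*(-54*z - 9) - 81*z^2 - 27*z - 2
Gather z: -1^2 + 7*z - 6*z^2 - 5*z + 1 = -6*z^2 + 2*z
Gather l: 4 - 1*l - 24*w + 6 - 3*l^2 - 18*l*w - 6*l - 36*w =-3*l^2 + l*(-18*w - 7) - 60*w + 10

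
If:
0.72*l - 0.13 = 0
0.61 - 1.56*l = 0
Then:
No Solution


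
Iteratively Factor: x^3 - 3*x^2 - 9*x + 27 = (x - 3)*(x^2 - 9) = (x - 3)*(x + 3)*(x - 3)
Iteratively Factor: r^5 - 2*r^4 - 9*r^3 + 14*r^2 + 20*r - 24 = (r + 2)*(r^4 - 4*r^3 - r^2 + 16*r - 12) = (r + 2)^2*(r^3 - 6*r^2 + 11*r - 6) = (r - 1)*(r + 2)^2*(r^2 - 5*r + 6) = (r - 2)*(r - 1)*(r + 2)^2*(r - 3)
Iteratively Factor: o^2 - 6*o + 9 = (o - 3)*(o - 3)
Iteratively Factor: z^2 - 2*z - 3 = (z - 3)*(z + 1)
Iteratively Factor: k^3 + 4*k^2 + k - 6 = (k - 1)*(k^2 + 5*k + 6) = (k - 1)*(k + 3)*(k + 2)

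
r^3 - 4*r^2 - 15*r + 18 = (r - 6)*(r - 1)*(r + 3)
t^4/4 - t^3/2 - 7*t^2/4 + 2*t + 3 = (t/4 + 1/2)*(t - 3)*(t - 2)*(t + 1)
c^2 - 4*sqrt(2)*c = c*(c - 4*sqrt(2))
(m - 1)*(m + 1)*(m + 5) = m^3 + 5*m^2 - m - 5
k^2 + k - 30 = (k - 5)*(k + 6)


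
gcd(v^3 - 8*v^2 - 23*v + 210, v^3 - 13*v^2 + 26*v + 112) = v - 7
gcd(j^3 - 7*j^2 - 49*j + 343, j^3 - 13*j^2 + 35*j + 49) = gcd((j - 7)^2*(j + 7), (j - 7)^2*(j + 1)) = j^2 - 14*j + 49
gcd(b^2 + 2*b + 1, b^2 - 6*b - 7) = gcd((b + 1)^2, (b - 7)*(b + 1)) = b + 1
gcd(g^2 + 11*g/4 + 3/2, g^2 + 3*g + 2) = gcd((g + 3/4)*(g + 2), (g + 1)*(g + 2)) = g + 2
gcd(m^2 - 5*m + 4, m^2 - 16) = m - 4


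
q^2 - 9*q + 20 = (q - 5)*(q - 4)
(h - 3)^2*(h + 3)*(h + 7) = h^4 + 4*h^3 - 30*h^2 - 36*h + 189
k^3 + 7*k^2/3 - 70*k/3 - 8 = (k - 4)*(k + 1/3)*(k + 6)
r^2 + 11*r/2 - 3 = (r - 1/2)*(r + 6)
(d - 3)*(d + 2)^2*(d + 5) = d^4 + 6*d^3 - 3*d^2 - 52*d - 60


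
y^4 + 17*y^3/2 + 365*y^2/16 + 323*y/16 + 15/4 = (y + 1/4)*(y + 5/4)*(y + 3)*(y + 4)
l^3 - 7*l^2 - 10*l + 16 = (l - 8)*(l - 1)*(l + 2)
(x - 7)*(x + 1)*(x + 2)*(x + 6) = x^4 + 2*x^3 - 43*x^2 - 128*x - 84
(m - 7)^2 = m^2 - 14*m + 49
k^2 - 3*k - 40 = (k - 8)*(k + 5)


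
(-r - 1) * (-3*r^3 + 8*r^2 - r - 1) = 3*r^4 - 5*r^3 - 7*r^2 + 2*r + 1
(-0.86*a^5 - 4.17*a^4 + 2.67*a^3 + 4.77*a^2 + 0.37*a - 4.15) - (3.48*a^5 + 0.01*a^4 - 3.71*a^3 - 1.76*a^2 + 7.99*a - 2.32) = -4.34*a^5 - 4.18*a^4 + 6.38*a^3 + 6.53*a^2 - 7.62*a - 1.83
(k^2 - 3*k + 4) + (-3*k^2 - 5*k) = -2*k^2 - 8*k + 4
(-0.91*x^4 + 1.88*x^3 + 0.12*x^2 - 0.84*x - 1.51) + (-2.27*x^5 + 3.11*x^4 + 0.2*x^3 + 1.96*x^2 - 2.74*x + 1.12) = -2.27*x^5 + 2.2*x^4 + 2.08*x^3 + 2.08*x^2 - 3.58*x - 0.39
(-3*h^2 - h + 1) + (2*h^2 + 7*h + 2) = -h^2 + 6*h + 3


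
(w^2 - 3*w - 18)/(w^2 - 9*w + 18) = (w + 3)/(w - 3)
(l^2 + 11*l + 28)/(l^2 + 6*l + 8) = (l + 7)/(l + 2)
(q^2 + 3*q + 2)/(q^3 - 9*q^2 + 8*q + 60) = (q + 1)/(q^2 - 11*q + 30)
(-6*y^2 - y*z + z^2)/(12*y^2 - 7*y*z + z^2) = (-2*y - z)/(4*y - z)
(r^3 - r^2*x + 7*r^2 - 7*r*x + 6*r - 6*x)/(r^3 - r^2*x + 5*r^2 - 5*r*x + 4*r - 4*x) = (r + 6)/(r + 4)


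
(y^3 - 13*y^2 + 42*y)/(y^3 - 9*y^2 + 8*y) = (y^2 - 13*y + 42)/(y^2 - 9*y + 8)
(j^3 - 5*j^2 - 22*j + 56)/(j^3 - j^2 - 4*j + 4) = (j^2 - 3*j - 28)/(j^2 + j - 2)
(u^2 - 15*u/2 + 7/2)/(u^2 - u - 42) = (u - 1/2)/(u + 6)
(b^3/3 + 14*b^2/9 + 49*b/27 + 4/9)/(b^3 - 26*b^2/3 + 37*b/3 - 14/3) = (9*b^3 + 42*b^2 + 49*b + 12)/(9*(3*b^3 - 26*b^2 + 37*b - 14))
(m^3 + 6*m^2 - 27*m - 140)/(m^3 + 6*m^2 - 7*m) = (m^2 - m - 20)/(m*(m - 1))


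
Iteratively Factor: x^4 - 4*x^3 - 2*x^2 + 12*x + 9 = (x - 3)*(x^3 - x^2 - 5*x - 3) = (x - 3)*(x + 1)*(x^2 - 2*x - 3) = (x - 3)*(x + 1)^2*(x - 3)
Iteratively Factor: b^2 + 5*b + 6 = (b + 3)*(b + 2)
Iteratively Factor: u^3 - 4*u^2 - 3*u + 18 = (u + 2)*(u^2 - 6*u + 9) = (u - 3)*(u + 2)*(u - 3)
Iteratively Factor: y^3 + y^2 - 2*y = (y)*(y^2 + y - 2) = y*(y + 2)*(y - 1)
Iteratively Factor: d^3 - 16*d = (d - 4)*(d^2 + 4*d) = d*(d - 4)*(d + 4)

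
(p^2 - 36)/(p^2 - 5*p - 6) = (p + 6)/(p + 1)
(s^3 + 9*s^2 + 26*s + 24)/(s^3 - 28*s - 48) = (s + 3)/(s - 6)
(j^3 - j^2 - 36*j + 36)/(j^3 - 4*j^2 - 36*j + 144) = (j - 1)/(j - 4)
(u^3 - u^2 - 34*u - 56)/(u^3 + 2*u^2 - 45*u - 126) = (u^2 + 6*u + 8)/(u^2 + 9*u + 18)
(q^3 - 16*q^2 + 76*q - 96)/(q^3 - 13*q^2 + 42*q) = (q^2 - 10*q + 16)/(q*(q - 7))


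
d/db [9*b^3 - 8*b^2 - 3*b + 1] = 27*b^2 - 16*b - 3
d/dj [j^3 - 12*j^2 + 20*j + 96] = 3*j^2 - 24*j + 20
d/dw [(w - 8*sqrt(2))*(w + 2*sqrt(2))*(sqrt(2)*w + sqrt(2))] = 3*sqrt(2)*w^2 - 24*w + 2*sqrt(2)*w - 32*sqrt(2) - 12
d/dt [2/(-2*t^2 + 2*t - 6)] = (2*t - 1)/(t^2 - t + 3)^2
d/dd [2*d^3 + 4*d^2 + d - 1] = 6*d^2 + 8*d + 1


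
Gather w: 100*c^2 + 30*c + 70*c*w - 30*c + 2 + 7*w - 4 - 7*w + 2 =100*c^2 + 70*c*w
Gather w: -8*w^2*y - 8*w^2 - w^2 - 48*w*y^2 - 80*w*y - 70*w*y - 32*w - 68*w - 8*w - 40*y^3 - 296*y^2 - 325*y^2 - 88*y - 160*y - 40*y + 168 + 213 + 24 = w^2*(-8*y - 9) + w*(-48*y^2 - 150*y - 108) - 40*y^3 - 621*y^2 - 288*y + 405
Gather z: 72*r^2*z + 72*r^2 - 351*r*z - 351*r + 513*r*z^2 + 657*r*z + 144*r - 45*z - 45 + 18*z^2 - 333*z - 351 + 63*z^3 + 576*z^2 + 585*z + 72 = 72*r^2 - 207*r + 63*z^3 + z^2*(513*r + 594) + z*(72*r^2 + 306*r + 207) - 324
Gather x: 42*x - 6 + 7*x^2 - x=7*x^2 + 41*x - 6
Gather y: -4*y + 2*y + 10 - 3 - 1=6 - 2*y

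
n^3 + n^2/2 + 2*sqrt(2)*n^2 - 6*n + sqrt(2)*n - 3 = (n + 1/2)*(n - sqrt(2))*(n + 3*sqrt(2))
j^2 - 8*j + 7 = (j - 7)*(j - 1)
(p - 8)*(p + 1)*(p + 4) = p^3 - 3*p^2 - 36*p - 32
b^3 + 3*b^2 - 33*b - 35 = (b - 5)*(b + 1)*(b + 7)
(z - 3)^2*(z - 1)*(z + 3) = z^4 - 4*z^3 - 6*z^2 + 36*z - 27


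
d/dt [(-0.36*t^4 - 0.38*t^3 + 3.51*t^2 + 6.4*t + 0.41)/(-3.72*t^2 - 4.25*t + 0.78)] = (2.6784*t^5 + 6.0036*t^4 + 2.1068*t^3 + 8.0013*t^2 + 8.526*t + 6.7345)/(13.8384*t^4 + 31.62*t^3 + 12.2593*t^2 - 6.63*t + 0.6084)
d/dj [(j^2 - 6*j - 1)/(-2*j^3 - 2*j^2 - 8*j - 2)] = (j^4 - 12*j^3 - 13*j^2 - 4*j + 2)/(2*(j^6 + 2*j^5 + 9*j^4 + 10*j^3 + 18*j^2 + 8*j + 1))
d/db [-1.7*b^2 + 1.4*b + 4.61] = 1.4 - 3.4*b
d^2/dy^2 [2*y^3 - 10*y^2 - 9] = 12*y - 20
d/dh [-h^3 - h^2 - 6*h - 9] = -3*h^2 - 2*h - 6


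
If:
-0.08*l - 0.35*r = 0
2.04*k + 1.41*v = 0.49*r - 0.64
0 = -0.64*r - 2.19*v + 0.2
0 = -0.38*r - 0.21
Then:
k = -0.62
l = 2.42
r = -0.55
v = 0.25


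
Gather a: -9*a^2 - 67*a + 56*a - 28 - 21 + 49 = -9*a^2 - 11*a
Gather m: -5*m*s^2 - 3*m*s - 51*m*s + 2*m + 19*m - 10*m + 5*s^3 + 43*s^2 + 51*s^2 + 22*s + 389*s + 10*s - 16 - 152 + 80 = m*(-5*s^2 - 54*s + 11) + 5*s^3 + 94*s^2 + 421*s - 88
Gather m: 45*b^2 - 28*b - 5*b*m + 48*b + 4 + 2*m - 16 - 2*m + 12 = 45*b^2 - 5*b*m + 20*b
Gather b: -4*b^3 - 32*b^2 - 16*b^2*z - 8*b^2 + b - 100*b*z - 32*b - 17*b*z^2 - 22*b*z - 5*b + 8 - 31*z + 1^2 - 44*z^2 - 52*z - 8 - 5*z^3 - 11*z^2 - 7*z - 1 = -4*b^3 + b^2*(-16*z - 40) + b*(-17*z^2 - 122*z - 36) - 5*z^3 - 55*z^2 - 90*z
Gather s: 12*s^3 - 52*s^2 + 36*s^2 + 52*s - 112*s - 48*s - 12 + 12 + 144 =12*s^3 - 16*s^2 - 108*s + 144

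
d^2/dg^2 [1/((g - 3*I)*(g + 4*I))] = 2*((g - 3*I)^2 + (g - 3*I)*(g + 4*I) + (g + 4*I)^2)/((g - 3*I)^3*(g + 4*I)^3)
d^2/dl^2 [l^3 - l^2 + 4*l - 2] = 6*l - 2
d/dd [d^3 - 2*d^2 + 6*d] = 3*d^2 - 4*d + 6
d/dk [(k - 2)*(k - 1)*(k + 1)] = 3*k^2 - 4*k - 1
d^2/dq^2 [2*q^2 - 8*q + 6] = 4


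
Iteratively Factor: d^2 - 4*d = (d - 4)*(d)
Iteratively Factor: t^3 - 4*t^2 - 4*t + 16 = (t + 2)*(t^2 - 6*t + 8) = (t - 2)*(t + 2)*(t - 4)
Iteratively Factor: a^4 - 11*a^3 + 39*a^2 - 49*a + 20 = (a - 1)*(a^3 - 10*a^2 + 29*a - 20) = (a - 4)*(a - 1)*(a^2 - 6*a + 5) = (a - 4)*(a - 1)^2*(a - 5)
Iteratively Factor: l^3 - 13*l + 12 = (l + 4)*(l^2 - 4*l + 3) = (l - 1)*(l + 4)*(l - 3)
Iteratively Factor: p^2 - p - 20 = (p + 4)*(p - 5)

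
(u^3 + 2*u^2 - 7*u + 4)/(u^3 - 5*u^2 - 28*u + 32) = (u - 1)/(u - 8)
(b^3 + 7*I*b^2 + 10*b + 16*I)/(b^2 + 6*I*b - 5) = (b^2 + 6*I*b + 16)/(b + 5*I)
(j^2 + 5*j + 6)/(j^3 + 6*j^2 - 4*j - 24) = (j + 3)/(j^2 + 4*j - 12)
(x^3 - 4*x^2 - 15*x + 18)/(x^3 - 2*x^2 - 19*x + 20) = (x^2 - 3*x - 18)/(x^2 - x - 20)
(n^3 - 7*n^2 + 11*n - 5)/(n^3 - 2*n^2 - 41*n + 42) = (n^2 - 6*n + 5)/(n^2 - n - 42)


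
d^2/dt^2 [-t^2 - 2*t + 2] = -2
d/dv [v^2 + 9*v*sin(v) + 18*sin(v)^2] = 9*v*cos(v) + 2*v + 9*sin(v) + 18*sin(2*v)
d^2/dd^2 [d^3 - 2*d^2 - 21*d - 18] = 6*d - 4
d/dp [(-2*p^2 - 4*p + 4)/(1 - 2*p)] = 4*(p^2 - p + 1)/(4*p^2 - 4*p + 1)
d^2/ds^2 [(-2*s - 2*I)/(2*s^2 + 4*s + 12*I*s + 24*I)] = 2*(-4*(s + I)*(s + 1 + 3*I)^2 + (3*s + 2 + 7*I)*(s^2 + 2*s + 6*I*s + 12*I))/(s^2 + 2*s + 6*I*s + 12*I)^3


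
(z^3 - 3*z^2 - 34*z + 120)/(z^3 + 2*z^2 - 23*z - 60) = (z^2 + 2*z - 24)/(z^2 + 7*z + 12)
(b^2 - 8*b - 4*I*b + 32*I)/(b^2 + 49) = (b^2 - 8*b - 4*I*b + 32*I)/(b^2 + 49)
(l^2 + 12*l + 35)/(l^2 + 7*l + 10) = (l + 7)/(l + 2)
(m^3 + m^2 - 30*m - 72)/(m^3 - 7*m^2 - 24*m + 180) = (m^2 + 7*m + 12)/(m^2 - m - 30)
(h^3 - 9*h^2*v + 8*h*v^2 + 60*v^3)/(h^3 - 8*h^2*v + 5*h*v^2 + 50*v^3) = (-h + 6*v)/(-h + 5*v)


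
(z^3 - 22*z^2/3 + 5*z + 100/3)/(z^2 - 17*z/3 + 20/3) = (3*z^2 - 10*z - 25)/(3*z - 5)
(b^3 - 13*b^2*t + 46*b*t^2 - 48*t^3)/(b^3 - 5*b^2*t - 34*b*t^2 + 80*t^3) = (b - 3*t)/(b + 5*t)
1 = 1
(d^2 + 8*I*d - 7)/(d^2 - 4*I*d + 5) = (d + 7*I)/(d - 5*I)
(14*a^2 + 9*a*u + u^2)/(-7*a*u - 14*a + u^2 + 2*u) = (14*a^2 + 9*a*u + u^2)/(-7*a*u - 14*a + u^2 + 2*u)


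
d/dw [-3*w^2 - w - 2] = -6*w - 1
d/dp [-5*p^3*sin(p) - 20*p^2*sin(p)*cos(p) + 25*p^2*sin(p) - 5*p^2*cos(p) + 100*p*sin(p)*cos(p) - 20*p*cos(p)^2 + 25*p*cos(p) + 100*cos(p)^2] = -5*p^3*cos(p) - 10*p^2*sin(p) + 25*p^2*cos(p) - 20*p^2*cos(2*p) + 25*p*sin(p) - 10*p*cos(p) + 100*p*cos(2*p) - 50*sin(2*p) + 25*cos(p) - 10*cos(2*p) - 10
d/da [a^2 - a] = 2*a - 1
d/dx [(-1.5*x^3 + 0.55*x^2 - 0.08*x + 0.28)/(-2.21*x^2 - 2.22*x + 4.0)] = (3.315*x^4 + 6.66*x^3 - 19.3978*x^2 + 5.6376*x + 0.3016)/(4.8841*x^4 + 9.8124*x^3 - 12.7516*x^2 - 17.76*x + 16.0)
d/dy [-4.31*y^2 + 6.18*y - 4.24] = 6.18 - 8.62*y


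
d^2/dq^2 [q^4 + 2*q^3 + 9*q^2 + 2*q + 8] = 12*q^2 + 12*q + 18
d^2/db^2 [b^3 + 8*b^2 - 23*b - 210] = 6*b + 16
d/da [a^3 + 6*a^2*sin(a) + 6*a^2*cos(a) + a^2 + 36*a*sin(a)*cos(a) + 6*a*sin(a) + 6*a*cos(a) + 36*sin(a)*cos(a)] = 6*sqrt(2)*a^2*cos(a + pi/4) + 3*a^2 + 6*a*sin(a) + 18*a*cos(a) + 36*a*cos(2*a) + 2*a + 18*sin(2*a) + 6*sqrt(2)*sin(a + pi/4) + 36*cos(2*a)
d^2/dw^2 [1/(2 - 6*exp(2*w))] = (-18*exp(2*w) - 6)*exp(2*w)/(3*exp(2*w) - 1)^3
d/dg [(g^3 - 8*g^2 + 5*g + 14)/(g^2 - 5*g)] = (g^4 - 10*g^3 + 35*g^2 - 28*g + 70)/(g^2*(g^2 - 10*g + 25))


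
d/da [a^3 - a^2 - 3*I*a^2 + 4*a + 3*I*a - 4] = 3*a^2 - 2*a - 6*I*a + 4 + 3*I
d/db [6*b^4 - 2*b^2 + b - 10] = 24*b^3 - 4*b + 1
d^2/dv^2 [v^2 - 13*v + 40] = 2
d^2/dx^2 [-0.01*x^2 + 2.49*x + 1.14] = -0.0200000000000000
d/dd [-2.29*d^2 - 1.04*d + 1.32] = -4.58*d - 1.04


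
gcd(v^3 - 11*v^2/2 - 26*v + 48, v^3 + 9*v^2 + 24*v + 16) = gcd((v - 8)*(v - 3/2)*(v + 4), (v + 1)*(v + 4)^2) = v + 4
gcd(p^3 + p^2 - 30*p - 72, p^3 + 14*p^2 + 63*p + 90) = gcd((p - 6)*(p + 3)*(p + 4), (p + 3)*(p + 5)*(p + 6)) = p + 3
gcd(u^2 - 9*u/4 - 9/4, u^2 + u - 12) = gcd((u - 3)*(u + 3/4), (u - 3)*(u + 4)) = u - 3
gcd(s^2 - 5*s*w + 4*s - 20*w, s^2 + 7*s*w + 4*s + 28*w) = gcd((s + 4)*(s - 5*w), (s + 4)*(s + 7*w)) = s + 4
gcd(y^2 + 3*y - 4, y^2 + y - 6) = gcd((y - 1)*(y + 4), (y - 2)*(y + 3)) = 1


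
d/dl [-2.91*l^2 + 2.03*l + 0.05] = 2.03 - 5.82*l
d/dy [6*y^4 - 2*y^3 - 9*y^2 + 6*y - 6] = 24*y^3 - 6*y^2 - 18*y + 6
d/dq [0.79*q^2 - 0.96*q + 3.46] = 1.58*q - 0.96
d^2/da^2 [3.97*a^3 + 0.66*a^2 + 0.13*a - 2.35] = 23.82*a + 1.32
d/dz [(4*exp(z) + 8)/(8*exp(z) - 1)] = -68*exp(z)/(8*exp(z) - 1)^2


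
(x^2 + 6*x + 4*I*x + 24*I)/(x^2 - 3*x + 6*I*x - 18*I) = (x^2 + x*(6 + 4*I) + 24*I)/(x^2 + x*(-3 + 6*I) - 18*I)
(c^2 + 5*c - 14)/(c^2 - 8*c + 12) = (c + 7)/(c - 6)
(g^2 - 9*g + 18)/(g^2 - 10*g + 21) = (g - 6)/(g - 7)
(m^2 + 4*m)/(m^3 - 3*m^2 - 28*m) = 1/(m - 7)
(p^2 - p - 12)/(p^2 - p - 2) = (-p^2 + p + 12)/(-p^2 + p + 2)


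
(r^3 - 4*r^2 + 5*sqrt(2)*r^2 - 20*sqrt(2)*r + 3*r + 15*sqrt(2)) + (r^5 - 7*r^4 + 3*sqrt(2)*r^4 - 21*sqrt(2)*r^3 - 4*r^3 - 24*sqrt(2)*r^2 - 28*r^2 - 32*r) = r^5 - 7*r^4 + 3*sqrt(2)*r^4 - 21*sqrt(2)*r^3 - 3*r^3 - 32*r^2 - 19*sqrt(2)*r^2 - 29*r - 20*sqrt(2)*r + 15*sqrt(2)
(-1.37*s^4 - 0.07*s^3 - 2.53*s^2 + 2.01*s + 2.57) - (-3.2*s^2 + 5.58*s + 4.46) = -1.37*s^4 - 0.07*s^3 + 0.67*s^2 - 3.57*s - 1.89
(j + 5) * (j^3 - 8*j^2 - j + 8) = j^4 - 3*j^3 - 41*j^2 + 3*j + 40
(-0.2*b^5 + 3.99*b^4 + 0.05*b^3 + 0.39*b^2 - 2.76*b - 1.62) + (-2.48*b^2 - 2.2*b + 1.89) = -0.2*b^5 + 3.99*b^4 + 0.05*b^3 - 2.09*b^2 - 4.96*b + 0.27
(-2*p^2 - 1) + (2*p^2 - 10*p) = -10*p - 1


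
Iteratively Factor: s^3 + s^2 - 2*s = (s + 2)*(s^2 - s) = (s - 1)*(s + 2)*(s)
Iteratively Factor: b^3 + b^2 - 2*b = (b)*(b^2 + b - 2) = b*(b - 1)*(b + 2)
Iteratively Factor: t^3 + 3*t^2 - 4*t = (t)*(t^2 + 3*t - 4) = t*(t - 1)*(t + 4)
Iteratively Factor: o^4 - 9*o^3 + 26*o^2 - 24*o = (o - 3)*(o^3 - 6*o^2 + 8*o) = (o - 4)*(o - 3)*(o^2 - 2*o) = (o - 4)*(o - 3)*(o - 2)*(o)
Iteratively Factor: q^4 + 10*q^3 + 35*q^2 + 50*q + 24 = (q + 1)*(q^3 + 9*q^2 + 26*q + 24) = (q + 1)*(q + 2)*(q^2 + 7*q + 12) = (q + 1)*(q + 2)*(q + 3)*(q + 4)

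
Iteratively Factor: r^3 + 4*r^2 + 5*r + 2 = (r + 1)*(r^2 + 3*r + 2) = (r + 1)*(r + 2)*(r + 1)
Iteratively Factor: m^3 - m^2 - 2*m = (m)*(m^2 - m - 2) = m*(m + 1)*(m - 2)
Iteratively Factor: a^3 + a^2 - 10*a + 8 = (a + 4)*(a^2 - 3*a + 2) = (a - 2)*(a + 4)*(a - 1)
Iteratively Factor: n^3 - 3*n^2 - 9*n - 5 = (n + 1)*(n^2 - 4*n - 5) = (n - 5)*(n + 1)*(n + 1)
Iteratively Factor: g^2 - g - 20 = (g + 4)*(g - 5)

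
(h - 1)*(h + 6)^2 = h^3 + 11*h^2 + 24*h - 36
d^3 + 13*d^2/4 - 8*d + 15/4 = (d - 1)*(d - 3/4)*(d + 5)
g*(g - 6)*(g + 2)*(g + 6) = g^4 + 2*g^3 - 36*g^2 - 72*g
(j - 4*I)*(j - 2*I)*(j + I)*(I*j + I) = I*j^4 + 5*j^3 + I*j^3 + 5*j^2 - 2*I*j^2 + 8*j - 2*I*j + 8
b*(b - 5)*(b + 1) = b^3 - 4*b^2 - 5*b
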